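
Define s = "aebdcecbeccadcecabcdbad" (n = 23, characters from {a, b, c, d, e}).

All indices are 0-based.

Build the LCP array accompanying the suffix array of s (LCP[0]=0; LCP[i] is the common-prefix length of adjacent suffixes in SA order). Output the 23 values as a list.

sorted suffixes:
  #0 SA[0]=16  'abcdbad'
  #1 SA[1]=21  'ad'
  #2 SA[2]=11  'adcecabcdbad'
  #3 SA[3]=0  'aebdcecbeccadcecabcdbad'
  #4 SA[4]=20  'bad'
  #5 SA[5]=17  'bcdbad'
  #6 SA[6]=2  'bdcecbeccadcecabcdbad'
  #7 SA[7]=7  'beccadcecabcdbad'
  #8 SA[8]=15  'cabcdbad'
  #9 SA[9]=10  'cadcecabcdbad'
  #10 SA[10]=6  'cbeccadcecabcdbad'
  #11 SA[11]=9  'ccadcecabcdbad'
  #12 SA[12]=18  'cdbad'
  #13 SA[13]=13  'cecabcdbad'
  #14 SA[14]=4  'cecbeccadcecabcdbad'
  #15 SA[15]=22  'd'
  #16 SA[16]=19  'dbad'
  #17 SA[17]=12  'dcecabcdbad'
  #18 SA[18]=3  'dcecbeccadcecabcdbad'
  #19 SA[19]=1  'ebdcecbeccadcecabcdbad'
  #20 SA[20]=14  'ecabcdbad'
  #21 SA[21]=5  'ecbeccadcecabcdbad'
  #22 SA[22]=8  'eccadcecabcdbad'

SA = [16, 21, 11, 0, 20, 17, 2, 7, 15, 10, 6, 9, 18, 13, 4, 22, 19, 12, 3, 1, 14, 5, 8]
rank  pair      lcp
   1  s[16:],s[21:]  1  'a'
   2  s[21:],s[11:]  2  'ad'
   3  s[11:],s[0:]  1  'a'
   4  s[0:],s[20:]  0  ''
   5  s[20:],s[17:]  1  'b'
   6  s[17:],s[2:]  1  'b'
   7  s[2:],s[7:]  1  'b'
   8  s[7:],s[15:]  0  ''
   9  s[15:],s[10:]  2  'ca'
  10  s[10:],s[6:]  1  'c'
  11  s[6:],s[9:]  1  'c'
  12  s[9:],s[18:]  1  'c'
  13  s[18:],s[13:]  1  'c'
  14  s[13:],s[4:]  3  'cec'
  15  s[4:],s[22:]  0  ''
  16  s[22:],s[19:]  1  'd'
  17  s[19:],s[12:]  1  'd'
  18  s[12:],s[3:]  4  'dcec'
  19  s[3:],s[1:]  0  ''
  20  s[1:],s[14:]  1  'e'
  21  s[14:],s[5:]  2  'ec'
  22  s[5:],s[8:]  2  'ec'

[0, 1, 2, 1, 0, 1, 1, 1, 0, 2, 1, 1, 1, 1, 3, 0, 1, 1, 4, 0, 1, 2, 2]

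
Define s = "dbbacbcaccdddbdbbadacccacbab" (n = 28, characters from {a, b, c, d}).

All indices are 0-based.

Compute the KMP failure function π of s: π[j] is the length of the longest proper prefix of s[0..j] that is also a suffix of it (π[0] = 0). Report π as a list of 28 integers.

π[0] = 0
j=1 s[j]='b': π[1]=0 (border '')
j=2 s[j]='b': π[2]=0 (border '')
j=3 s[j]='a': π[3]=0 (border '')
j=4 s[j]='c': π[4]=0 (border '')
j=5 s[j]='b': π[5]=0 (border '')
j=6 s[j]='c': π[6]=0 (border '')
j=7 s[j]='a': π[7]=0 (border '')
j=8 s[j]='c': π[8]=0 (border '')
j=9 s[j]='c': π[9]=0 (border '')
j=10 s[j]='d': π[10]=1 (border 'd')
j=11 s[j]='d': k: 1→0; π[11]=1 (border 'd')
j=12 s[j]='d': k: 1→0; π[12]=1 (border 'd')
j=13 s[j]='b': π[13]=2 (border 'db')
j=14 s[j]='d': k: 2→0; π[14]=1 (border 'd')
j=15 s[j]='b': π[15]=2 (border 'db')
j=16 s[j]='b': π[16]=3 (border 'dbb')
j=17 s[j]='a': π[17]=4 (border 'dbba')
j=18 s[j]='d': k: 4→0; π[18]=1 (border 'd')
j=19 s[j]='a': k: 1→0; π[19]=0 (border '')
j=20 s[j]='c': π[20]=0 (border '')
j=21 s[j]='c': π[21]=0 (border '')
j=22 s[j]='c': π[22]=0 (border '')
j=23 s[j]='a': π[23]=0 (border '')
j=24 s[j]='c': π[24]=0 (border '')
j=25 s[j]='b': π[25]=0 (border '')
j=26 s[j]='a': π[26]=0 (border '')
j=27 s[j]='b': π[27]=0 (border '')

[0, 0, 0, 0, 0, 0, 0, 0, 0, 0, 1, 1, 1, 2, 1, 2, 3, 4, 1, 0, 0, 0, 0, 0, 0, 0, 0, 0]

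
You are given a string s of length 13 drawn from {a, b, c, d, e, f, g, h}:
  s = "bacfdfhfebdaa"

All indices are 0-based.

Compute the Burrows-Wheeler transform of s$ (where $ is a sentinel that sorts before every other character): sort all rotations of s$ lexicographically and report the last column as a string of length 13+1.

aadb$eabffchdf

rank  rotation        last
    0  $bacfdfhfebdaa  a
    1  a$bacfdfhfebda  a
    2  aa$bacfdfhfebd  d
    3  acfdfhfebdaa$b  b
    4  bacfdfhfebdaa$  $
    5  bdaa$bacfdfhfe  e
    6  cfdfhfebdaa$ba  a
    7  daa$bacfdfhfeb  b
    8  dfhfebdaa$bacf  f
    9  ebdaa$bacfdfhf  f
   10  fdfhfebdaa$bac  c
   11  febdaa$bacfdfh  h
   12  fhfebdaa$bacfd  d
   13  hfebdaa$bacfdf  f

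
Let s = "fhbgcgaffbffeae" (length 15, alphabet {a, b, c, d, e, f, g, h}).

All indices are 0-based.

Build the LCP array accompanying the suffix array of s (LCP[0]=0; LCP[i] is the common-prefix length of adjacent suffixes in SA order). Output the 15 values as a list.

sorted suffixes:
  #0 SA[0]=13  'ae'
  #1 SA[1]=6  'affbffeae'
  #2 SA[2]=9  'bffeae'
  #3 SA[3]=2  'bgcgaffbffeae'
  #4 SA[4]=4  'cgaffbffeae'
  #5 SA[5]=14  'e'
  #6 SA[6]=12  'eae'
  #7 SA[7]=8  'fbffeae'
  #8 SA[8]=11  'feae'
  #9 SA[9]=7  'ffbffeae'
  #10 SA[10]=10  'ffeae'
  #11 SA[11]=0  'fhbgcgaffbffeae'
  #12 SA[12]=5  'gaffbffeae'
  #13 SA[13]=3  'gcgaffbffeae'
  #14 SA[14]=1  'hbgcgaffbffeae'

SA = [13, 6, 9, 2, 4, 14, 12, 8, 11, 7, 10, 0, 5, 3, 1]
rank  pair      lcp
   1  s[13:],s[6:]  1  'a'
   2  s[6:],s[9:]  0  ''
   3  s[9:],s[2:]  1  'b'
   4  s[2:],s[4:]  0  ''
   5  s[4:],s[14:]  0  ''
   6  s[14:],s[12:]  1  'e'
   7  s[12:],s[8:]  0  ''
   8  s[8:],s[11:]  1  'f'
   9  s[11:],s[7:]  1  'f'
  10  s[7:],s[10:]  2  'ff'
  11  s[10:],s[0:]  1  'f'
  12  s[0:],s[5:]  0  ''
  13  s[5:],s[3:]  1  'g'
  14  s[3:],s[1:]  0  ''

[0, 1, 0, 1, 0, 0, 1, 0, 1, 1, 2, 1, 0, 1, 0]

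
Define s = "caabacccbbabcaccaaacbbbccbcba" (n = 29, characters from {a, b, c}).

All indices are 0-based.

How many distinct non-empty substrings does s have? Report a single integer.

386

sorted suffixes:
  #0 SA[0]=28  'a'
  #1 SA[1]=16  'aaacbbbccbcba'
  #2 SA[2]=1  'aabacccbbabcaccaaacbbbccbcba'
  #3 SA[3]=17  'aacbbbccbcba'
  #4 SA[4]=2  'abacccbbabcaccaaacbbbccbcba'
  #5 SA[5]=10  'abcaccaaacbbbccbcba'
  #6 SA[6]=18  'acbbbccbcba'
  #7 SA[7]=13  'accaaacbbbccbcba'
  #8 SA[8]=4  'acccbbabcaccaaacbbbccbcba'
  #9 SA[9]=27  'ba'
  #10 SA[10]=9  'babcaccaaacbbbccbcba'
  #11 SA[11]=3  'bacccbbabcaccaaacbbbccbcba'
  #12 SA[12]=8  'bbabcaccaaacbbbccbcba'
  #13 SA[13]=20  'bbbccbcba'
  #14 SA[14]=21  'bbccbcba'
  #15 SA[15]=11  'bcaccaaacbbbccbcba'
  #16 SA[16]=25  'bcba'
  #17 SA[17]=22  'bccbcba'
  #18 SA[18]=15  'caaacbbbccbcba'
  #19 SA[19]=0  'caabacccbbabcaccaaacbbbccbcba'
  #20 SA[20]=12  'caccaaacbbbccbcba'
  #21 SA[21]=26  'cba'
  #22 SA[22]=7  'cbbabcaccaaacbbbccbcba'
  #23 SA[23]=19  'cbbbccbcba'
  #24 SA[24]=24  'cbcba'
  #25 SA[25]=14  'ccaaacbbbccbcba'
  #26 SA[26]=6  'ccbbabcaccaaacbbbccbcba'
  #27 SA[27]=23  'ccbcba'
  #28 SA[28]=5  'cccbbabcaccaaacbbbccbcba'

SA = [28, 16, 1, 17, 2, 10, 18, 13, 4, 27, 9, 3, 8, 20, 21, 11, 25, 22, 15, 0, 12, 26, 7, 19, 24, 14, 6, 23, 5]
i: (SA[i-1],SA[i]) lcp shared
  1: (28,16) 1 'a'
  2: (16,1) 2 'aa'
  3: (1,17) 2 'aa'
  4: (17,2) 1 'a'
  5: (2,10) 2 'ab'
  6: (10,18) 1 'a'
  7: (18,13) 2 'ac'
  8: (13,4) 3 'acc'
  9: (4,27) 0 ''
  10: (27,9) 2 'ba'
  11: (9,3) 2 'ba'
  12: (3,8) 1 'b'
  13: (8,20) 2 'bb'
  14: (20,21) 2 'bb'
  15: (21,11) 1 'b'
  16: (11,25) 2 'bc'
  17: (25,22) 2 'bc'
  18: (22,15) 0 ''
  19: (15,0) 3 'caa'
  20: (0,12) 2 'ca'
  21: (12,26) 1 'c'
  22: (26,7) 2 'cb'
  23: (7,19) 3 'cbb'
  24: (19,24) 2 'cb'
  25: (24,14) 1 'c'
  26: (14,6) 2 'cc'
  27: (6,23) 3 'ccb'
  28: (23,5) 2 'cc'

n(n+1)/2 = 29·30/2 = 435
Σ LCP = 0 + 1 + 2 + 2 + 1 + 2 + 1 + 2 + 3 + 0 + 2 + 2 + 1 + 2 + 2 + 1 + 2 + 2 + 0 + 3 + 2 + 1 + 2 + 3 + 2 + 1 + 2 + 3 + 2 = 49
distinct = 435 − 49 = 386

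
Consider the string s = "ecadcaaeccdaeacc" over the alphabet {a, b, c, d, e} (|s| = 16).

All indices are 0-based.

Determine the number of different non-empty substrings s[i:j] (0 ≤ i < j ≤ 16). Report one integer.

sorted suffixes:
  #0 SA[0]=5  'aaeccdaeacc'
  #1 SA[1]=13  'acc'
  #2 SA[2]=2  'adcaaeccdaeacc'
  #3 SA[3]=11  'aeacc'
  #4 SA[4]=6  'aeccdaeacc'
  #5 SA[5]=15  'c'
  #6 SA[6]=4  'caaeccdaeacc'
  #7 SA[7]=1  'cadcaaeccdaeacc'
  #8 SA[8]=14  'cc'
  #9 SA[9]=8  'ccdaeacc'
  #10 SA[10]=9  'cdaeacc'
  #11 SA[11]=10  'daeacc'
  #12 SA[12]=3  'dcaaeccdaeacc'
  #13 SA[13]=12  'eacc'
  #14 SA[14]=0  'ecadcaaeccdaeacc'
  #15 SA[15]=7  'eccdaeacc'

SA = [5, 13, 2, 11, 6, 15, 4, 1, 14, 8, 9, 10, 3, 12, 0, 7]
[i] adj suffixes → lcp
  [1] 5/13 → 1 ('a')
  [2] 13/2 → 1 ('a')
  [3] 2/11 → 1 ('a')
  [4] 11/6 → 2 ('ae')
  [5] 6/15 → 0 ('')
  [6] 15/4 → 1 ('c')
  [7] 4/1 → 2 ('ca')
  [8] 1/14 → 1 ('c')
  [9] 14/8 → 2 ('cc')
  [10] 8/9 → 1 ('c')
  [11] 9/10 → 0 ('')
  [12] 10/3 → 1 ('d')
  [13] 3/12 → 0 ('')
  [14] 12/0 → 1 ('e')
  [15] 0/7 → 2 ('ec')

n(n+1)/2 = 16·17/2 = 136
Σ LCP = 0 + 1 + 1 + 1 + 2 + 0 + 1 + 2 + 1 + 2 + 1 + 0 + 1 + 0 + 1 + 2 = 16
distinct = 136 − 16 = 120

120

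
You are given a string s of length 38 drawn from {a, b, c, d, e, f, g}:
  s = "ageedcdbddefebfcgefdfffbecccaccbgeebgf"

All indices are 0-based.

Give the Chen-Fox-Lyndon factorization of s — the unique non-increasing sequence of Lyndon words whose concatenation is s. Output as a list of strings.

["ageedcdbddefebfcgefdfffbeccc", "accbgeebgf"]

emit factor 1: 'ageedcdbddefebfcgefdfffbeccc' (i=0, period=28)
emit factor 2: 'accbgeebgf' (i=28, period=10)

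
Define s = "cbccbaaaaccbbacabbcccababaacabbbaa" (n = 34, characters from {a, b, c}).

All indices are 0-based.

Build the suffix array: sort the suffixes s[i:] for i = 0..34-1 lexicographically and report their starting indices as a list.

[33, 32, 5, 6, 25, 7, 23, 21, 28, 15, 26, 13, 8, 31, 4, 24, 22, 12, 30, 11, 29, 16, 1, 17, 20, 27, 14, 3, 10, 0, 19, 2, 9, 18]

sorted suffixes:
  #0 SA[0]=33  'a'
  #1 SA[1]=32  'aa'
  #2 SA[2]=5  'aaaaccbbacabbcccababaacabbbaa'
  #3 SA[3]=6  'aaaccbbacabbcccababaacabbbaa'
  #4 SA[4]=25  'aacabbbaa'
  #5 SA[5]=7  'aaccbbacabbcccababaacabbbaa'
  #6 SA[6]=23  'abaacabbbaa'
  #7 SA[7]=21  'ababaacabbbaa'
  #8 SA[8]=28  'abbbaa'
  #9 SA[9]=15  'abbcccababaacabbbaa'
  #10 SA[10]=26  'acabbbaa'
  #11 SA[11]=13  'acabbcccababaacabbbaa'
  #12 SA[12]=8  'accbbacabbcccababaacabbbaa'
  #13 SA[13]=31  'baa'
  #14 SA[14]=4  'baaaaccbbacabbcccababaacabbbaa'
  #15 SA[15]=24  'baacabbbaa'
  #16 SA[16]=22  'babaacabbbaa'
  #17 SA[17]=12  'bacabbcccababaacabbbaa'
  #18 SA[18]=30  'bbaa'
  #19 SA[19]=11  'bbacabbcccababaacabbbaa'
  #20 SA[20]=29  'bbbaa'
  #21 SA[21]=16  'bbcccababaacabbbaa'
  #22 SA[22]=1  'bccbaaaaccbbacabbcccababaacabbbaa'
  #23 SA[23]=17  'bcccababaacabbbaa'
  #24 SA[24]=20  'cababaacabbbaa'
  #25 SA[25]=27  'cabbbaa'
  #26 SA[26]=14  'cabbcccababaacabbbaa'
  #27 SA[27]=3  'cbaaaaccbbacabbcccababaacabbbaa'
  #28 SA[28]=10  'cbbacabbcccababaacabbbaa'
  #29 SA[29]=0  'cbccbaaaaccbbacabbcccababaacabbbaa'
  #30 SA[30]=19  'ccababaacabbbaa'
  #31 SA[31]=2  'ccbaaaaccbbacabbcccababaacabbbaa'
  #32 SA[32]=9  'ccbbacabbcccababaacabbbaa'
  #33 SA[33]=18  'cccababaacabbbaa'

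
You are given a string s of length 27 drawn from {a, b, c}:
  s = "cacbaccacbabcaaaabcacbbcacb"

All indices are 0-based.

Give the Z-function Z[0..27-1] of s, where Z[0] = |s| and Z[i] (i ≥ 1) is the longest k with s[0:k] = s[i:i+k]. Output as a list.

Z[0]=27
i=1: fresh scan; Z[1]=0
i=2: fresh scan; Z[2]=1 grow→box=[2,3)
i=3: fresh scan; Z[3]=0
i=4: fresh scan; Z[4]=0
i=5: fresh scan; Z[5]=1 grow→box=[5,6)
i=6: fresh scan; Z[6]=5 grow→box=[6,11)
i=7: min(r-i=4, Z[1]=0)=0; Z[7]=0
i=8: min(r-i=3, Z[2]=1)=1; Z[8]=1
i=9: min(r-i=2, Z[3]=0)=0; Z[9]=0
i=10: min(r-i=1, Z[4]=0)=0; Z[10]=0
i=11: fresh scan; Z[11]=0
i=12: fresh scan; Z[12]=2 grow→box=[12,14)
i=13: min(r-i=1, Z[1]=0)=0; Z[13]=0
i=14: fresh scan; Z[14]=0
i=15: fresh scan; Z[15]=0
i=16: fresh scan; Z[16]=0
i=17: fresh scan; Z[17]=0
i=18: fresh scan; Z[18]=4 grow→box=[18,22)
i=19: min(r-i=3, Z[1]=0)=0; Z[19]=0
i=20: min(r-i=2, Z[2]=1)=1; Z[20]=1
i=21: min(r-i=1, Z[3]=0)=0; Z[21]=0
i=22: fresh scan; Z[22]=0
i=23: fresh scan; Z[23]=4 grow→box=[23,27)
i=24: min(r-i=3, Z[1]=0)=0; Z[24]=0
i=25: min(r-i=2, Z[2]=1)=1; Z[25]=1
i=26: min(r-i=1, Z[3]=0)=0; Z[26]=0

[27, 0, 1, 0, 0, 1, 5, 0, 1, 0, 0, 0, 2, 0, 0, 0, 0, 0, 4, 0, 1, 0, 0, 4, 0, 1, 0]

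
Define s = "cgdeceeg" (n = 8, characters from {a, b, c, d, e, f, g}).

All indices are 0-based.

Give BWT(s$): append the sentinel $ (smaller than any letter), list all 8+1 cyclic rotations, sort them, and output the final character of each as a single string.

rank  rotation   last
    0  $cgdeceeg  g
    1  ceeg$cgde  e
    2  cgdeceeg$  $
    3  deceeg$cg  g
    4  eceeg$cgd  d
    5  eeg$cgdec  c
    6  eg$cgdece  e
    7  g$cgdecee  e
    8  gdeceeg$c  c

ge$gdceec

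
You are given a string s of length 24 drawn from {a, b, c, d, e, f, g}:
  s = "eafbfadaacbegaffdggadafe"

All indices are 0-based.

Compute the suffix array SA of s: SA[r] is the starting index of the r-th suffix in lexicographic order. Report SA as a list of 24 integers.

rank→(start, suffix):
  0 → (7, 'aacbegaffdggadafe')
  1 → (8, 'acbegaffdggadafe')
  2 → (5, 'adaacbegaffdggadafe')
  3 → (19, 'adafe')
  4 → (1, 'afbfadaacbegaffdggadafe')
  5 → (21, 'afe')
  6 → (13, 'affdggadafe')
  7 → (10, 'begaffdggadafe')
  8 → (3, 'bfadaacbegaffdggadafe')
  9 → (9, 'cbegaffdggadafe')
  10 → (6, 'daacbegaffdggadafe')
  11 → (20, 'dafe')
  12 → (16, 'dggadafe')
  13 → (23, 'e')
  14 → (0, 'eafbfadaacbegaffdggadafe')
  15 → (11, 'egaffdggadafe')
  16 → (4, 'fadaacbegaffdggadafe')
  17 → (2, 'fbfadaacbegaffdggadafe')
  18 → (15, 'fdggadafe')
  19 → (22, 'fe')
  20 → (14, 'ffdggadafe')
  21 → (18, 'gadafe')
  22 → (12, 'gaffdggadafe')
  23 → (17, 'ggadafe')

[7, 8, 5, 19, 1, 21, 13, 10, 3, 9, 6, 20, 16, 23, 0, 11, 4, 2, 15, 22, 14, 18, 12, 17]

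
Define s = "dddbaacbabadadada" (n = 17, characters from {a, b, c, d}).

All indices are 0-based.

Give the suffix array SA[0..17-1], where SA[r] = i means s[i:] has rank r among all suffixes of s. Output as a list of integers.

sorted suffixes:
  #0 SA[0]=16  'a'
  #1 SA[1]=4  'aacbabadadada'
  #2 SA[2]=8  'abadadada'
  #3 SA[3]=5  'acbabadadada'
  #4 SA[4]=14  'ada'
  #5 SA[5]=12  'adada'
  #6 SA[6]=10  'adadada'
  #7 SA[7]=3  'baacbabadadada'
  #8 SA[8]=7  'babadadada'
  #9 SA[9]=9  'badadada'
  #10 SA[10]=6  'cbabadadada'
  #11 SA[11]=15  'da'
  #12 SA[12]=13  'dada'
  #13 SA[13]=11  'dadada'
  #14 SA[14]=2  'dbaacbabadadada'
  #15 SA[15]=1  'ddbaacbabadadada'
  #16 SA[16]=0  'dddbaacbabadadada'

[16, 4, 8, 5, 14, 12, 10, 3, 7, 9, 6, 15, 13, 11, 2, 1, 0]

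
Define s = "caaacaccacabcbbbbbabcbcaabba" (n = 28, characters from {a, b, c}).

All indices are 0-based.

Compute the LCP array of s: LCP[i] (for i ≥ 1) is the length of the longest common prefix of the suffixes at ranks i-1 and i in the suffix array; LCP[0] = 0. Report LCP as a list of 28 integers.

[0, 1, 2, 2, 1, 2, 4, 1, 3, 2, 0, 2, 1, 3, 2, 3, 4, 1, 2, 3, 0, 3, 2, 2, 3, 1, 2, 1]

rank→(start, suffix):
  0 → (27, 'a')
  1 → (1, 'aaacaccacabcbbbbbabcbcaabba')
  2 → (23, 'aabba')
  3 → (2, 'aacaccacabcbbbbbabcbcaabba')
  4 → (24, 'abba')
  5 → (10, 'abcbbbbbabcbcaabba')
  6 → (18, 'abcbcaabba')
  7 → (8, 'acabcbbbbbabcbcaabba')
  8 → (3, 'acaccacabcbbbbbabcbcaabba')
  9 → (5, 'accacabcbbbbbabcbcaabba')
  10 → (26, 'ba')
  11 → (17, 'babcbcaabba')
  12 → (25, 'bba')
  13 → (16, 'bbabcbcaabba')
  14 → (15, 'bbbabcbcaabba')
  15 → (14, 'bbbbabcbcaabba')
  16 → (13, 'bbbbbabcbcaabba')
  17 → (21, 'bcaabba')
  18 → (11, 'bcbbbbbabcbcaabba')
  19 → (19, 'bcbcaabba')
  20 → (0, 'caaacaccacabcbbbbbabcbcaabba')
  21 → (22, 'caabba')
  22 → (9, 'cabcbbbbbabcbcaabba')
  23 → (7, 'cacabcbbbbbabcbcaabba')
  24 → (4, 'caccacabcbbbbbabcbcaabba')
  25 → (12, 'cbbbbbabcbcaabba')
  26 → (20, 'cbcaabba')
  27 → (6, 'ccacabcbbbbbabcbcaabba')

SA = [27, 1, 23, 2, 24, 10, 18, 8, 3, 5, 26, 17, 25, 16, 15, 14, 13, 21, 11, 19, 0, 22, 9, 7, 4, 12, 20, 6]
rank  pair      lcp
   1  s[27:],s[1:]  1  'a'
   2  s[1:],s[23:]  2  'aa'
   3  s[23:],s[2:]  2  'aa'
   4  s[2:],s[24:]  1  'a'
   5  s[24:],s[10:]  2  'ab'
   6  s[10:],s[18:]  4  'abcb'
   7  s[18:],s[8:]  1  'a'
   8  s[8:],s[3:]  3  'aca'
   9  s[3:],s[5:]  2  'ac'
  10  s[5:],s[26:]  0  ''
  11  s[26:],s[17:]  2  'ba'
  12  s[17:],s[25:]  1  'b'
  13  s[25:],s[16:]  3  'bba'
  14  s[16:],s[15:]  2  'bb'
  15  s[15:],s[14:]  3  'bbb'
  16  s[14:],s[13:]  4  'bbbb'
  17  s[13:],s[21:]  1  'b'
  18  s[21:],s[11:]  2  'bc'
  19  s[11:],s[19:]  3  'bcb'
  20  s[19:],s[0:]  0  ''
  21  s[0:],s[22:]  3  'caa'
  22  s[22:],s[9:]  2  'ca'
  23  s[9:],s[7:]  2  'ca'
  24  s[7:],s[4:]  3  'cac'
  25  s[4:],s[12:]  1  'c'
  26  s[12:],s[20:]  2  'cb'
  27  s[20:],s[6:]  1  'c'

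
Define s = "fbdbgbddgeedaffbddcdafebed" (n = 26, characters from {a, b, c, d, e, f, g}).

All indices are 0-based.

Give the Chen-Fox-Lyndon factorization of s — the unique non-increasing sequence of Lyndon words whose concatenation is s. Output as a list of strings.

emit factor 1: 'f' (i=0, period=1)
emit factor 2: 'bdbgbddgeed' (i=1, period=11)
emit factor 3: 'affbddcd' (i=12, period=8)
emit factor 4: 'afebed' (i=20, period=6)

["f", "bdbgbddgeed", "affbddcd", "afebed"]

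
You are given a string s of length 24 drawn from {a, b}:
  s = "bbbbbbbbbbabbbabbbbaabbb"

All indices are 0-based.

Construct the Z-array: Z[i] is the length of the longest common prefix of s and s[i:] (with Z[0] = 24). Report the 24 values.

[24, 9, 8, 7, 6, 5, 4, 3, 2, 1, 0, 3, 2, 1, 0, 4, 3, 2, 1, 0, 0, 3, 2, 1]

Z[0]=24
i=1: fresh scan; Z[1]=9 grow→box=[1,10)
i=2: min(r-i=8, Z[1]=9)=8; Z[2]=8
i=3: min(r-i=7, Z[2]=8)=7; Z[3]=7
i=4: min(r-i=6, Z[3]=7)=6; Z[4]=6
i=5: min(r-i=5, Z[4]=6)=5; Z[5]=5
i=6: min(r-i=4, Z[5]=5)=4; Z[6]=4
i=7: min(r-i=3, Z[6]=4)=3; Z[7]=3
i=8: min(r-i=2, Z[7]=3)=2; Z[8]=2
i=9: min(r-i=1, Z[8]=2)=1; Z[9]=1
i=10: fresh scan; Z[10]=0
i=11: fresh scan; Z[11]=3 grow→box=[11,14)
i=12: min(r-i=2, Z[1]=9)=2; Z[12]=2
i=13: min(r-i=1, Z[2]=8)=1; Z[13]=1
i=14: fresh scan; Z[14]=0
i=15: fresh scan; Z[15]=4 grow→box=[15,19)
i=16: min(r-i=3, Z[1]=9)=3; Z[16]=3
i=17: min(r-i=2, Z[2]=8)=2; Z[17]=2
i=18: min(r-i=1, Z[3]=7)=1; Z[18]=1
i=19: fresh scan; Z[19]=0
i=20: fresh scan; Z[20]=0
i=21: fresh scan; Z[21]=3 grow→box=[21,24)
i=22: min(r-i=2, Z[1]=9)=2; Z[22]=2
i=23: min(r-i=1, Z[2]=8)=1; Z[23]=1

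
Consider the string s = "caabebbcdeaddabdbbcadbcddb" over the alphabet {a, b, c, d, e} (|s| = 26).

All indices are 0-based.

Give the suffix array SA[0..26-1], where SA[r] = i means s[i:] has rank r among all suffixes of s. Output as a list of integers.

rank | idx | suffix
   0 |   1 | aabebbcdeaddabdbbcadbcddb
   1 |  13 | abdbbcadbcddb
   2 |   2 | abebbcdeaddabdbbcadbcddb
   3 |  19 | adbcddb
   4 |  10 | addabdbbcadbcddb
   5 |  25 | b
   6 |  16 | bbcadbcddb
   7 |   5 | bbcdeaddabdbbcadbcddb
   8 |  17 | bcadbcddb
   9 |  21 | bcddb
  10 |   6 | bcdeaddabdbbcadbcddb
  11 |  14 | bdbbcadbcddb
  12 |   3 | bebbcdeaddabdbbcadbcddb
  13 |   0 | caabebbcdeaddabdbbcadbcddb
  14 |  18 | cadbcddb
  15 |  22 | cddb
  16 |   7 | cdeaddabdbbcadbcddb
  17 |  12 | dabdbbcadbcddb
  18 |  24 | db
  19 |  15 | dbbcadbcddb
  20 |  20 | dbcddb
  21 |  11 | ddabdbbcadbcddb
  22 |  23 | ddb
  23 |   8 | deaddabdbbcadbcddb
  24 |   9 | eaddabdbbcadbcddb
  25 |   4 | ebbcdeaddabdbbcadbcddb

[1, 13, 2, 19, 10, 25, 16, 5, 17, 21, 6, 14, 3, 0, 18, 22, 7, 12, 24, 15, 20, 11, 23, 8, 9, 4]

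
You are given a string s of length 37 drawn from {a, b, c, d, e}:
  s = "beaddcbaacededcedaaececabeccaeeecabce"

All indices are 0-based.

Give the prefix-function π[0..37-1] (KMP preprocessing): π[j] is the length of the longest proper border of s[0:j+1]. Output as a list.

π[0] = 0
j=1 s[j]='e': π[1]=0 (border '')
j=2 s[j]='a': π[2]=0 (border '')
j=3 s[j]='d': π[3]=0 (border '')
j=4 s[j]='d': π[4]=0 (border '')
j=5 s[j]='c': π[5]=0 (border '')
j=6 s[j]='b': π[6]=1 (border 'b')
j=7 s[j]='a': k: 1→0; π[7]=0 (border '')
j=8 s[j]='a': π[8]=0 (border '')
j=9 s[j]='c': π[9]=0 (border '')
j=10 s[j]='e': π[10]=0 (border '')
j=11 s[j]='d': π[11]=0 (border '')
j=12 s[j]='e': π[12]=0 (border '')
j=13 s[j]='d': π[13]=0 (border '')
j=14 s[j]='c': π[14]=0 (border '')
j=15 s[j]='e': π[15]=0 (border '')
j=16 s[j]='d': π[16]=0 (border '')
j=17 s[j]='a': π[17]=0 (border '')
j=18 s[j]='a': π[18]=0 (border '')
j=19 s[j]='e': π[19]=0 (border '')
j=20 s[j]='c': π[20]=0 (border '')
j=21 s[j]='e': π[21]=0 (border '')
j=22 s[j]='c': π[22]=0 (border '')
j=23 s[j]='a': π[23]=0 (border '')
j=24 s[j]='b': π[24]=1 (border 'b')
j=25 s[j]='e': π[25]=2 (border 'be')
j=26 s[j]='c': k: 2→0; π[26]=0 (border '')
j=27 s[j]='c': π[27]=0 (border '')
j=28 s[j]='a': π[28]=0 (border '')
j=29 s[j]='e': π[29]=0 (border '')
j=30 s[j]='e': π[30]=0 (border '')
j=31 s[j]='e': π[31]=0 (border '')
j=32 s[j]='c': π[32]=0 (border '')
j=33 s[j]='a': π[33]=0 (border '')
j=34 s[j]='b': π[34]=1 (border 'b')
j=35 s[j]='c': k: 1→0; π[35]=0 (border '')
j=36 s[j]='e': π[36]=0 (border '')

[0, 0, 0, 0, 0, 0, 1, 0, 0, 0, 0, 0, 0, 0, 0, 0, 0, 0, 0, 0, 0, 0, 0, 0, 1, 2, 0, 0, 0, 0, 0, 0, 0, 0, 1, 0, 0]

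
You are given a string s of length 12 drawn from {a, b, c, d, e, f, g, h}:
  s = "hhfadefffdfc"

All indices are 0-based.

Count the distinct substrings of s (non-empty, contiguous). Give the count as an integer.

71

sorted suffixes:
  #0 SA[0]=3  'adefffdfc'
  #1 SA[1]=11  'c'
  #2 SA[2]=4  'defffdfc'
  #3 SA[3]=9  'dfc'
  #4 SA[4]=5  'efffdfc'
  #5 SA[5]=2  'fadefffdfc'
  #6 SA[6]=10  'fc'
  #7 SA[7]=8  'fdfc'
  #8 SA[8]=7  'ffdfc'
  #9 SA[9]=6  'fffdfc'
  #10 SA[10]=1  'hfadefffdfc'
  #11 SA[11]=0  'hhfadefffdfc'

SA = [3, 11, 4, 9, 5, 2, 10, 8, 7, 6, 1, 0]
i: (SA[i-1],SA[i]) lcp shared
  1: (3,11) 0 ''
  2: (11,4) 0 ''
  3: (4,9) 1 'd'
  4: (9,5) 0 ''
  5: (5,2) 0 ''
  6: (2,10) 1 'f'
  7: (10,8) 1 'f'
  8: (8,7) 1 'f'
  9: (7,6) 2 'ff'
  10: (6,1) 0 ''
  11: (1,0) 1 'h'

n(n+1)/2 = 12·13/2 = 78
Σ LCP = 0 + 0 + 0 + 1 + 0 + 0 + 1 + 1 + 1 + 2 + 0 + 1 = 7
distinct = 78 − 7 = 71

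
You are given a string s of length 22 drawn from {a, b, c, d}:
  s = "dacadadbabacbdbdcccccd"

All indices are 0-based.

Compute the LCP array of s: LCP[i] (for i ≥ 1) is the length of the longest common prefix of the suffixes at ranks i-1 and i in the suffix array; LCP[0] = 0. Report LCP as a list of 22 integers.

sorted suffixes:
  #0 SA[0]=8  'abacbdbdcccccd'
  #1 SA[1]=1  'acadadbabacbdbdcccccd'
  #2 SA[2]=10  'acbdbdcccccd'
  #3 SA[3]=3  'adadbabacbdbdcccccd'
  #4 SA[4]=5  'adbabacbdbdcccccd'
  #5 SA[5]=7  'babacbdbdcccccd'
  #6 SA[6]=9  'bacbdbdcccccd'
  #7 SA[7]=12  'bdbdcccccd'
  #8 SA[8]=14  'bdcccccd'
  #9 SA[9]=2  'cadadbabacbdbdcccccd'
  #10 SA[10]=11  'cbdbdcccccd'
  #11 SA[11]=16  'cccccd'
  #12 SA[12]=17  'ccccd'
  #13 SA[13]=18  'cccd'
  #14 SA[14]=19  'ccd'
  #15 SA[15]=20  'cd'
  #16 SA[16]=21  'd'
  #17 SA[17]=0  'dacadadbabacbdbdcccccd'
  #18 SA[18]=4  'dadbabacbdbdcccccd'
  #19 SA[19]=6  'dbabacbdbdcccccd'
  #20 SA[20]=13  'dbdcccccd'
  #21 SA[21]=15  'dcccccd'

SA = [8, 1, 10, 3, 5, 7, 9, 12, 14, 2, 11, 16, 17, 18, 19, 20, 21, 0, 4, 6, 13, 15]
[i] adj suffixes → lcp
  [1] 8/1 → 1 ('a')
  [2] 1/10 → 2 ('ac')
  [3] 10/3 → 1 ('a')
  [4] 3/5 → 2 ('ad')
  [5] 5/7 → 0 ('')
  [6] 7/9 → 2 ('ba')
  [7] 9/12 → 1 ('b')
  [8] 12/14 → 2 ('bd')
  [9] 14/2 → 0 ('')
  [10] 2/11 → 1 ('c')
  [11] 11/16 → 1 ('c')
  [12] 16/17 → 4 ('cccc')
  [13] 17/18 → 3 ('ccc')
  [14] 18/19 → 2 ('cc')
  [15] 19/20 → 1 ('c')
  [16] 20/21 → 0 ('')
  [17] 21/0 → 1 ('d')
  [18] 0/4 → 2 ('da')
  [19] 4/6 → 1 ('d')
  [20] 6/13 → 2 ('db')
  [21] 13/15 → 1 ('d')

[0, 1, 2, 1, 2, 0, 2, 1, 2, 0, 1, 1, 4, 3, 2, 1, 0, 1, 2, 1, 2, 1]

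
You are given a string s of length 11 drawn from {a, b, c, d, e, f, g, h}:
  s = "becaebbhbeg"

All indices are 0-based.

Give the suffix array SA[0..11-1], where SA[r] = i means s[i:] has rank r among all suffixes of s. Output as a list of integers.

rank→(start, suffix):
  0 → (3, 'aebbhbeg')
  1 → (5, 'bbhbeg')
  2 → (0, 'becaebbhbeg')
  3 → (8, 'beg')
  4 → (6, 'bhbeg')
  5 → (2, 'caebbhbeg')
  6 → (4, 'ebbhbeg')
  7 → (1, 'ecaebbhbeg')
  8 → (9, 'eg')
  9 → (10, 'g')
  10 → (7, 'hbeg')

[3, 5, 0, 8, 6, 2, 4, 1, 9, 10, 7]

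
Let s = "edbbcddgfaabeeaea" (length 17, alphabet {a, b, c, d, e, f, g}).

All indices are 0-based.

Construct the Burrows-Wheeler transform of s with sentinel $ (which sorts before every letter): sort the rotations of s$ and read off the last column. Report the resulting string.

aefaedbabecdae$bgd

rank  rotation            last
    0  $edbbcddgfaabeeaea  a
    1  a$edbbcddgfaabeeae  e
    2  aabeeaea$edbbcddgf  f
    3  abeeaea$edbbcddgfa  a
    4  aea$edbbcddgfaabee  e
    5  bbcddgfaabeeaea$ed  d
    6  bcddgfaabeeaea$edb  b
    7  beeaea$edbbcddgfaa  a
    8  cddgfaabeeaea$edbb  b
    9  dbbcddgfaabeeaea$e  e
   10  ddgfaabeeaea$edbbc  c
   11  dgfaabeeaea$edbbcd  d
   12  ea$edbbcddgfaabeea  a
   13  eaea$edbbcddgfaabe  e
   14  edbbcddgfaabeeaea$  $
   15  eeaea$edbbcddgfaab  b
   16  faabeeaea$edbbcddg  g
   17  gfaabeeaea$edbbcdd  d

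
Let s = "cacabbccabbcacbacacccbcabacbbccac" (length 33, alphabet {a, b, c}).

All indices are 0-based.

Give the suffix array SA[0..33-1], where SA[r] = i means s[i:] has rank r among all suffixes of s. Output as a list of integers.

[23, 8, 3, 31, 1, 15, 12, 25, 17, 14, 24, 9, 4, 27, 21, 10, 5, 28, 32, 22, 7, 2, 30, 0, 11, 16, 13, 26, 20, 6, 29, 19, 18]

sorted suffixes:
  #0 SA[0]=23  'abacbbccac'
  #1 SA[1]=8  'abbcacbacacccbcabacbbccac'
  #2 SA[2]=3  'abbccabbcacbacacccbcabacbbccac'
  #3 SA[3]=31  'ac'
  #4 SA[4]=1  'acabbccabbcacbacacccbcabacbbccac'
  #5 SA[5]=15  'acacccbcabacbbccac'
  #6 SA[6]=12  'acbacacccbcabacbbccac'
  #7 SA[7]=25  'acbbccac'
  #8 SA[8]=17  'acccbcabacbbccac'
  #9 SA[9]=14  'bacacccbcabacbbccac'
  #10 SA[10]=24  'bacbbccac'
  #11 SA[11]=9  'bbcacbacacccbcabacbbccac'
  #12 SA[12]=4  'bbccabbcacbacacccbcabacbbccac'
  #13 SA[13]=27  'bbccac'
  #14 SA[14]=21  'bcabacbbccac'
  #15 SA[15]=10  'bcacbacacccbcabacbbccac'
  #16 SA[16]=5  'bccabbcacbacacccbcabacbbccac'
  #17 SA[17]=28  'bccac'
  #18 SA[18]=32  'c'
  #19 SA[19]=22  'cabacbbccac'
  #20 SA[20]=7  'cabbcacbacacccbcabacbbccac'
  #21 SA[21]=2  'cabbccabbcacbacacccbcabacbbccac'
  #22 SA[22]=30  'cac'
  #23 SA[23]=0  'cacabbccabbcacbacacccbcabacbbccac'
  #24 SA[24]=11  'cacbacacccbcabacbbccac'
  #25 SA[25]=16  'cacccbcabacbbccac'
  #26 SA[26]=13  'cbacacccbcabacbbccac'
  #27 SA[27]=26  'cbbccac'
  #28 SA[28]=20  'cbcabacbbccac'
  #29 SA[29]=6  'ccabbcacbacacccbcabacbbccac'
  #30 SA[30]=29  'ccac'
  #31 SA[31]=19  'ccbcabacbbccac'
  #32 SA[32]=18  'cccbcabacbbccac'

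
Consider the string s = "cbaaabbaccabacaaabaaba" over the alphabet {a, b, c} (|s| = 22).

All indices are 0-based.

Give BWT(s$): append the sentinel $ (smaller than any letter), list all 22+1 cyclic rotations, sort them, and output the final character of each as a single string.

rank  rotation                 last
    0  $cbaaabbaccabacaaabaaba  a
    1  a$cbaaabbaccabacaaabaab  b
    2  aaabaaba$cbaaabbaccabac  c
    3  aaabbaccabacaaabaaba$cb  b
    4  aaba$cbaaabbaccabacaaab  b
    5  aabaaba$cbaaabbaccabaca  a
    6  aabbaccabacaaabaaba$cba  a
    7  aba$cbaaabbaccabacaaaba  a
    8  abaaba$cbaaabbaccabacaa  a
    9  abacaaabaaba$cbaaabbacc  c
   10  abbaccabacaaabaaba$cbaa  a
   11  acaaabaaba$cbaaabbaccab  b
   12  accabacaaabaaba$cbaaabb  b
   13  ba$cbaaabbaccabacaaabaa  a
   14  baaabbaccabacaaabaaba$c  c
   15  baaba$cbaaabbaccabacaaa  a
   16  bacaaabaaba$cbaaabbacca  a
   17  baccabacaaabaaba$cbaaab  b
   18  bbaccabacaaabaaba$cbaaa  a
   19  caaabaaba$cbaaabbaccaba  a
   20  cabacaaabaaba$cbaaabbac  c
   21  cbaaabbaccabacaaabaaba$  $
   22  ccabacaaabaaba$cbaaabba  a

abcbbaaaacabbacaabaac$a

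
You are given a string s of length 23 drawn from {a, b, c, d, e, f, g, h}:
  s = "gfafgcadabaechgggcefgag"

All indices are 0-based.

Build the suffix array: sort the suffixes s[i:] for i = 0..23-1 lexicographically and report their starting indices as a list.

rank | idx | suffix
   0 |   8 | abaechgggcefgag
   1 |   6 | adabaechgggcefgag
   2 |  10 | aechgggcefgag
   3 |   2 | afgcadabaechgggcefgag
   4 |  21 | ag
   5 |   9 | baechgggcefgag
   6 |   5 | cadabaechgggcefgag
   7 |  17 | cefgag
   8 |  12 | chgggcefgag
   9 |   7 | dabaechgggcefgag
  10 |  11 | echgggcefgag
  11 |  18 | efgag
  12 |   1 | fafgcadabaechgggcefgag
  13 |  19 | fgag
  14 |   3 | fgcadabaechgggcefgag
  15 |  22 | g
  16 |  20 | gag
  17 |   4 | gcadabaechgggcefgag
  18 |  16 | gcefgag
  19 |   0 | gfafgcadabaechgggcefgag
  20 |  15 | ggcefgag
  21 |  14 | gggcefgag
  22 |  13 | hgggcefgag

[8, 6, 10, 2, 21, 9, 5, 17, 12, 7, 11, 18, 1, 19, 3, 22, 20, 4, 16, 0, 15, 14, 13]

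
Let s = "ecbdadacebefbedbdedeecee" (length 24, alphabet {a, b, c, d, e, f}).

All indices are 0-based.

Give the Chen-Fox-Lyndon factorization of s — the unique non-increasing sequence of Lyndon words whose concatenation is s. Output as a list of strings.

["e", "c", "bd", "ad", "acebefbedbdedeecee"]

emit factor 1: 'e' (i=0, period=1)
emit factor 2: 'c' (i=1, period=1)
emit factor 3: 'bd' (i=2, period=2)
emit factor 4: 'ad' (i=4, period=2)
emit factor 5: 'acebefbedbdedeecee' (i=6, period=18)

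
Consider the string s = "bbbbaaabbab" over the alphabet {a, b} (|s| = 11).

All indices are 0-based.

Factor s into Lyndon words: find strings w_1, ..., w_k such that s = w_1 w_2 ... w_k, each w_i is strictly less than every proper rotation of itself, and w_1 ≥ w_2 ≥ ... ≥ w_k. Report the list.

emit factor 1: 'b' (i=0, period=1)
emit factor 2: 'b' (i=1, period=1)
emit factor 3: 'b' (i=2, period=1)
emit factor 4: 'b' (i=3, period=1)
emit factor 5: 'aaabbab' (i=4, period=7)

["b", "b", "b", "b", "aaabbab"]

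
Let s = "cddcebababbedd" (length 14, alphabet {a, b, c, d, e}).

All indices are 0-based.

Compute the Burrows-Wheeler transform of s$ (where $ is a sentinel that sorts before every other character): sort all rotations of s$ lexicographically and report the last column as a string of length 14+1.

dbbeaab$dddeccb

rank  rotation         last
    0  $cddcebababbedd  d
    1  ababbedd$cddceb  b
    2  abbedd$cddcebab  b
    3  bababbedd$cddce  e
    4  babbedd$cddceba  a
    5  bbedd$cddcebaba  a
    6  bedd$cddcebabab  b
    7  cddcebababbedd$  $
    8  cebababbedd$cdd  d
    9  d$cddcebababbed  d
   10  dcebababbedd$cd  d
   11  dd$cddcebababbe  e
   12  ddcebababbedd$c  c
   13  ebababbedd$cddc  c
   14  edd$cddcebababb  b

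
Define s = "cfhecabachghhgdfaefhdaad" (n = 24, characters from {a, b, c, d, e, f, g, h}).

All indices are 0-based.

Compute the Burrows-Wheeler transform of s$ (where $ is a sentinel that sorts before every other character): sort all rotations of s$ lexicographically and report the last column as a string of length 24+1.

rank  rotation                   last
    0  $cfhecabachghhgdfaefhdaad  d
    1  aad$cfhecabachghhgdfaefhd  d
    2  abachghhgdfaefhdaad$cfhec  c
    3  achghhgdfaefhdaad$cfhecab  b
    4  ad$cfhecabachghhgdfaefhda  a
    5  aefhdaad$cfhecabachghhgdf  f
    6  bachghhgdfaefhdaad$cfheca  a
    7  cabachghhgdfaefhdaad$cfhe  e
    8  cfhecabachghhgdfaefhdaad$  $
    9  chghhgdfaefhdaad$cfhecaba  a
   10  d$cfhecabachghhgdfaefhdaa  a
   11  daad$cfhecabachghhgdfaefh  h
   12  dfaefhdaad$cfhecabachghhg  g
   13  ecabachghhgdfaefhdaad$cfh  h
   14  efhdaad$cfhecabachghhgdfa  a
   15  faefhdaad$cfhecabachghhgd  d
   16  fhdaad$cfhecabachghhgdfae  e
   17  fhecabachghhgdfaefhdaad$c  c
   18  gdfaefhdaad$cfhecabachghh  h
   19  ghhgdfaefhdaad$cfhecabach  h
   20  hdaad$cfhecabachghhgdfaef  f
   21  hecabachghhgdfaefhdaad$cf  f
   22  hgdfaefhdaad$cfhecabachgh  h
   23  hghhgdfaefhdaad$cfhecabac  c
   24  hhgdfaefhdaad$cfhecabachg  g

ddcbafae$aahghadechhffhcg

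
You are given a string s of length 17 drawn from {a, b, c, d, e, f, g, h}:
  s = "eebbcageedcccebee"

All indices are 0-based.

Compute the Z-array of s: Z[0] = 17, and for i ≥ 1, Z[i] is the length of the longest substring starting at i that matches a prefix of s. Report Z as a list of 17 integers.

[17, 1, 0, 0, 0, 0, 0, 2, 1, 0, 0, 0, 0, 1, 0, 2, 1]

Z[0]=17
i=1: outside box; Z[1]=1 scan→box=[1,2)
i=2: outside box; Z[2]=0
i=3: outside box; Z[3]=0
i=4: outside box; Z[4]=0
i=5: outside box; Z[5]=0
i=6: outside box; Z[6]=0
i=7: outside box; Z[7]=2 scan→box=[7,9)
i=8: min(r-i=1, Z[1]=1)=1; Z[8]=1
i=9: outside box; Z[9]=0
i=10: outside box; Z[10]=0
i=11: outside box; Z[11]=0
i=12: outside box; Z[12]=0
i=13: outside box; Z[13]=1 scan→box=[13,14)
i=14: outside box; Z[14]=0
i=15: outside box; Z[15]=2 scan→box=[15,17)
i=16: min(r-i=1, Z[1]=1)=1; Z[16]=1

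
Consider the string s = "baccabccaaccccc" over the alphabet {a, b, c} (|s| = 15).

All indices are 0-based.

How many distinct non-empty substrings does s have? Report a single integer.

sorted suffixes:
  #0 SA[0]=8  'aaccccc'
  #1 SA[1]=4  'abccaaccccc'
  #2 SA[2]=1  'accabccaaccccc'
  #3 SA[3]=9  'accccc'
  #4 SA[4]=0  'baccabccaaccccc'
  #5 SA[5]=5  'bccaaccccc'
  #6 SA[6]=14  'c'
  #7 SA[7]=7  'caaccccc'
  #8 SA[8]=3  'cabccaaccccc'
  #9 SA[9]=13  'cc'
  #10 SA[10]=6  'ccaaccccc'
  #11 SA[11]=2  'ccabccaaccccc'
  #12 SA[12]=12  'ccc'
  #13 SA[13]=11  'cccc'
  #14 SA[14]=10  'ccccc'

SA = [8, 4, 1, 9, 0, 5, 14, 7, 3, 13, 6, 2, 12, 11, 10]
i: (SA[i-1],SA[i]) lcp shared
  1: (8,4) 1 'a'
  2: (4,1) 1 'a'
  3: (1,9) 3 'acc'
  4: (9,0) 0 ''
  5: (0,5) 1 'b'
  6: (5,14) 0 ''
  7: (14,7) 1 'c'
  8: (7,3) 2 'ca'
  9: (3,13) 1 'c'
  10: (13,6) 2 'cc'
  11: (6,2) 3 'cca'
  12: (2,12) 2 'cc'
  13: (12,11) 3 'ccc'
  14: (11,10) 4 'cccc'

n(n+1)/2 = 15·16/2 = 120
Σ LCP = 0 + 1 + 1 + 3 + 0 + 1 + 0 + 1 + 2 + 1 + 2 + 3 + 2 + 3 + 4 = 24
distinct = 120 − 24 = 96

96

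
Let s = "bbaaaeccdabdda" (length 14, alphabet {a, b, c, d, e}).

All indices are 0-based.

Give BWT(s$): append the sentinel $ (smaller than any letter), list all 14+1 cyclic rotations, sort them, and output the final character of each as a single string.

adbadab$aecdcba

rank  rotation         last
    0  $bbaaaeccdabdda  a
    1  a$bbaaaeccdabdd  d
    2  aaaeccdabdda$bb  b
    3  aaeccdabdda$bba  a
    4  abdda$bbaaaeccd  d
    5  aeccdabdda$bbaa  a
    6  baaaeccdabdda$b  b
    7  bbaaaeccdabdda$  $
    8  bdda$bbaaaeccda  a
    9  ccdabdda$bbaaae  e
   10  cdabdda$bbaaaec  c
   11  da$bbaaaeccdabd  d
   12  dabdda$bbaaaecc  c
   13  dda$bbaaaeccdab  b
   14  eccdabdda$bbaaa  a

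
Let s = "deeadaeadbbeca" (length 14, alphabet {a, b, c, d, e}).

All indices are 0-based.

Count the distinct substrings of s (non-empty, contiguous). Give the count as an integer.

93

rank→(start, suffix):
  0 → (13, 'a')
  1 → (3, 'adaeadbbeca')
  2 → (7, 'adbbeca')
  3 → (5, 'aeadbbeca')
  4 → (9, 'bbeca')
  5 → (10, 'beca')
  6 → (12, 'ca')
  7 → (4, 'daeadbbeca')
  8 → (8, 'dbbeca')
  9 → (0, 'deeadaeadbbeca')
  10 → (2, 'eadaeadbbeca')
  11 → (6, 'eadbbeca')
  12 → (11, 'eca')
  13 → (1, 'eeadaeadbbeca')

SA = [13, 3, 7, 5, 9, 10, 12, 4, 8, 0, 2, 6, 11, 1]
[i] adj suffixes → lcp
  [1] 13/3 → 1 ('a')
  [2] 3/7 → 2 ('ad')
  [3] 7/5 → 1 ('a')
  [4] 5/9 → 0 ('')
  [5] 9/10 → 1 ('b')
  [6] 10/12 → 0 ('')
  [7] 12/4 → 0 ('')
  [8] 4/8 → 1 ('d')
  [9] 8/0 → 1 ('d')
  [10] 0/2 → 0 ('')
  [11] 2/6 → 3 ('ead')
  [12] 6/11 → 1 ('e')
  [13] 11/1 → 1 ('e')

n(n+1)/2 = 14·15/2 = 105
Σ LCP = 0 + 1 + 2 + 1 + 0 + 1 + 0 + 0 + 1 + 1 + 0 + 3 + 1 + 1 = 12
distinct = 105 − 12 = 93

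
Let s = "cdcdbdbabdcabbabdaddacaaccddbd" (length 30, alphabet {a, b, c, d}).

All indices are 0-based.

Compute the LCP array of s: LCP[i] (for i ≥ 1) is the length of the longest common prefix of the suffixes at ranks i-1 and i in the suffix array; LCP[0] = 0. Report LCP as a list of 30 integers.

rank | idx | suffix
   0 |  22 | aaccddbd
   1 |  11 | abbabdaddacaaccddbd
   2 |  14 | abdaddacaaccddbd
   3 |   7 | abdcabbabdaddacaaccddbd
   4 |  20 | acaaccddbd
   5 |  23 | accddbd
   6 |  17 | addacaaccddbd
   7 |  13 | babdaddacaaccddbd
   8 |   6 | babdcabbabdaddacaaccddbd
   9 |  12 | bbabdaddacaaccddbd
  10 |  28 | bd
  11 |  15 | bdaddacaaccddbd
  12 |   4 | bdbabdcabbabdaddacaaccddbd
  13 |   8 | bdcabbabdaddacaaccddbd
  14 |  21 | caaccddbd
  15 |  10 | cabbabdaddacaaccddbd
  16 |  24 | ccddbd
  17 |   2 | cdbdbabdcabbabdaddacaaccddbd
  18 |   0 | cdcdbdbabdcabbabdaddacaaccddbd
  19 |  25 | cddbd
  20 |  29 | d
  21 |  19 | dacaaccddbd
  22 |  16 | daddacaaccddbd
  23 |   5 | dbabdcabbabdaddacaaccddbd
  24 |  27 | dbd
  25 |   3 | dbdbabdcabbabdaddacaaccddbd
  26 |   9 | dcabbabdaddacaaccddbd
  27 |   1 | dcdbdbabdcabbabdaddacaaccddbd
  28 |  18 | ddacaaccddbd
  29 |  26 | ddbd

SA = [22, 11, 14, 7, 20, 23, 17, 13, 6, 12, 28, 15, 4, 8, 21, 10, 24, 2, 0, 25, 29, 19, 16, 5, 27, 3, 9, 1, 18, 26]
[i] adj suffixes → lcp
  [1] 22/11 → 1 ('a')
  [2] 11/14 → 2 ('ab')
  [3] 14/7 → 3 ('abd')
  [4] 7/20 → 1 ('a')
  [5] 20/23 → 2 ('ac')
  [6] 23/17 → 1 ('a')
  [7] 17/13 → 0 ('')
  [8] 13/6 → 4 ('babd')
  [9] 6/12 → 1 ('b')
  [10] 12/28 → 1 ('b')
  [11] 28/15 → 2 ('bd')
  [12] 15/4 → 2 ('bd')
  [13] 4/8 → 2 ('bd')
  [14] 8/21 → 0 ('')
  [15] 21/10 → 2 ('ca')
  [16] 10/24 → 1 ('c')
  [17] 24/2 → 1 ('c')
  [18] 2/0 → 2 ('cd')
  [19] 0/25 → 2 ('cd')
  [20] 25/29 → 0 ('')
  [21] 29/19 → 1 ('d')
  [22] 19/16 → 2 ('da')
  [23] 16/5 → 1 ('d')
  [24] 5/27 → 2 ('db')
  [25] 27/3 → 3 ('dbd')
  [26] 3/9 → 1 ('d')
  [27] 9/1 → 2 ('dc')
  [28] 1/18 → 1 ('d')
  [29] 18/26 → 2 ('dd')

[0, 1, 2, 3, 1, 2, 1, 0, 4, 1, 1, 2, 2, 2, 0, 2, 1, 1, 2, 2, 0, 1, 2, 1, 2, 3, 1, 2, 1, 2]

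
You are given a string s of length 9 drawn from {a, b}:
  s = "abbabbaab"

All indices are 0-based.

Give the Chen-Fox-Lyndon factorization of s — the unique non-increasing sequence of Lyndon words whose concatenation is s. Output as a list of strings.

["abb", "abb", "aab"]

emit factor 1: 'abb' (i=0, period=3)
emit factor 2: 'abb' (i=3, period=3)
emit factor 3: 'aab' (i=6, period=3)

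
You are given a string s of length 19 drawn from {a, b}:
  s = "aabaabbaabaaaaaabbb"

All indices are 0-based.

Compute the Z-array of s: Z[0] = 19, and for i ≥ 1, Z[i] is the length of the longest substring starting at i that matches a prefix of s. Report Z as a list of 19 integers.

[19, 1, 0, 3, 1, 0, 0, 5, 1, 0, 2, 2, 2, 2, 3, 1, 0, 0, 0]

Z[0]=19
i=1: outside box; Z[1]=1 grow→box=[1,2)
i=2: outside box; Z[2]=0
i=3: outside box; Z[3]=3 grow→box=[3,6)
i=4: min(r-i=2, Z[1]=1)=1; Z[4]=1
i=5: min(r-i=1, Z[2]=0)=0; Z[5]=0
i=6: outside box; Z[6]=0
i=7: outside box; Z[7]=5 grow→box=[7,12)
i=8: min(r-i=4, Z[1]=1)=1; Z[8]=1
i=9: min(r-i=3, Z[2]=0)=0; Z[9]=0
i=10: min(r-i=2, Z[3]=3)=2; Z[10]=2
i=11: min(r-i=1, Z[4]=1)=1; Z[11]=2 grow→box=[11,13)
i=12: min(r-i=1, Z[1]=1)=1; Z[12]=2 grow→box=[12,14)
i=13: min(r-i=1, Z[1]=1)=1; Z[13]=2 grow→box=[13,15)
i=14: min(r-i=1, Z[1]=1)=1; Z[14]=3 grow→box=[14,17)
i=15: min(r-i=2, Z[1]=1)=1; Z[15]=1
i=16: min(r-i=1, Z[2]=0)=0; Z[16]=0
i=17: outside box; Z[17]=0
i=18: outside box; Z[18]=0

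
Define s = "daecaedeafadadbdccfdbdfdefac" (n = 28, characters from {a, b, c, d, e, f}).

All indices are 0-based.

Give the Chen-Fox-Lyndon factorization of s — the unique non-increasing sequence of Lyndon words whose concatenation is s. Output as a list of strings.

emit factor 1: 'd' (i=0, period=1)
emit factor 2: 'aecaedeaf' (i=1, period=9)
emit factor 3: 'adadbdccfdbdfdef' (i=10, period=16)
emit factor 4: 'ac' (i=26, period=2)

["d", "aecaedeaf", "adadbdccfdbdfdef", "ac"]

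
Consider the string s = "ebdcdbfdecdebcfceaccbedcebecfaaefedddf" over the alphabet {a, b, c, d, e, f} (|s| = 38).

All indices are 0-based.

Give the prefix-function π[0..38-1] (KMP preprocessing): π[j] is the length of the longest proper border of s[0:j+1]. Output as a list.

π[0] = 0
j=1 s[j]='b': π[1]=0 (border '')
j=2 s[j]='d': π[2]=0 (border '')
j=3 s[j]='c': π[3]=0 (border '')
j=4 s[j]='d': π[4]=0 (border '')
j=5 s[j]='b': π[5]=0 (border '')
j=6 s[j]='f': π[6]=0 (border '')
j=7 s[j]='d': π[7]=0 (border '')
j=8 s[j]='e': π[8]=1 (border 'e')
j=9 s[j]='c': k: 1→0; π[9]=0 (border '')
j=10 s[j]='d': π[10]=0 (border '')
j=11 s[j]='e': π[11]=1 (border 'e')
j=12 s[j]='b': π[12]=2 (border 'eb')
j=13 s[j]='c': k: 2→0; π[13]=0 (border '')
j=14 s[j]='f': π[14]=0 (border '')
j=15 s[j]='c': π[15]=0 (border '')
j=16 s[j]='e': π[16]=1 (border 'e')
j=17 s[j]='a': k: 1→0; π[17]=0 (border '')
j=18 s[j]='c': π[18]=0 (border '')
j=19 s[j]='c': π[19]=0 (border '')
j=20 s[j]='b': π[20]=0 (border '')
j=21 s[j]='e': π[21]=1 (border 'e')
j=22 s[j]='d': k: 1→0; π[22]=0 (border '')
j=23 s[j]='c': π[23]=0 (border '')
j=24 s[j]='e': π[24]=1 (border 'e')
j=25 s[j]='b': π[25]=2 (border 'eb')
j=26 s[j]='e': k: 2→0; π[26]=1 (border 'e')
j=27 s[j]='c': k: 1→0; π[27]=0 (border '')
j=28 s[j]='f': π[28]=0 (border '')
j=29 s[j]='a': π[29]=0 (border '')
j=30 s[j]='a': π[30]=0 (border '')
j=31 s[j]='e': π[31]=1 (border 'e')
j=32 s[j]='f': k: 1→0; π[32]=0 (border '')
j=33 s[j]='e': π[33]=1 (border 'e')
j=34 s[j]='d': k: 1→0; π[34]=0 (border '')
j=35 s[j]='d': π[35]=0 (border '')
j=36 s[j]='d': π[36]=0 (border '')
j=37 s[j]='f': π[37]=0 (border '')

[0, 0, 0, 0, 0, 0, 0, 0, 1, 0, 0, 1, 2, 0, 0, 0, 1, 0, 0, 0, 0, 1, 0, 0, 1, 2, 1, 0, 0, 0, 0, 1, 0, 1, 0, 0, 0, 0]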